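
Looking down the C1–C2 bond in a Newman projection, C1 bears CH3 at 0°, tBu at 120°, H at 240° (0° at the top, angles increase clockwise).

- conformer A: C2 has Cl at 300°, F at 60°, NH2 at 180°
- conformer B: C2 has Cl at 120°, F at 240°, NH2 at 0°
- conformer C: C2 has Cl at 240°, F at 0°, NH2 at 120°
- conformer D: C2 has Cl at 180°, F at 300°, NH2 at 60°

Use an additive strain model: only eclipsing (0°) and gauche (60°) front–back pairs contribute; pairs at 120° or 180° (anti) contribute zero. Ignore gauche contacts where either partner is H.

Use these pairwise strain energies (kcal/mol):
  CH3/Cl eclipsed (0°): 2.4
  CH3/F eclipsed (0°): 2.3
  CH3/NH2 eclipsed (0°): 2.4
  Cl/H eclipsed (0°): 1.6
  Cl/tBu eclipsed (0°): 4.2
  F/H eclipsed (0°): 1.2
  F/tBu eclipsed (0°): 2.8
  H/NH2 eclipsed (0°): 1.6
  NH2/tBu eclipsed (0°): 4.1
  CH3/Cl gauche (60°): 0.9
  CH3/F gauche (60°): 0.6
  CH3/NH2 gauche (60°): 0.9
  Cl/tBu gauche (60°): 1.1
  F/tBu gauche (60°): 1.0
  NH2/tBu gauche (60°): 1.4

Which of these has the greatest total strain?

A (staggered): CH3(0°)/Cl(300°) gauche 0.9; CH3(0°)/F(60°) gauche 0.6; tBu(120°)/F(60°) gauche 1.0; tBu(120°)/NH2(180°) gauche 1.4 → 3.9 kcal/mol.
B (eclipsed): CH3(0°)/NH2(0°) eclipsed 2.4; tBu(120°)/Cl(120°) eclipsed 4.2; H(240°)/F(240°) eclipsed 1.2 → 7.8 kcal/mol.
C (eclipsed): CH3(0°)/F(0°) eclipsed 2.3; tBu(120°)/NH2(120°) eclipsed 4.1; H(240°)/Cl(240°) eclipsed 1.6 → 8.0 kcal/mol.
D (staggered): CH3(0°)/F(300°) gauche 0.6; CH3(0°)/NH2(60°) gauche 0.9; tBu(120°)/Cl(180°) gauche 1.1; tBu(120°)/NH2(60°) gauche 1.4 → 4.0 kcal/mol.
C has the highest total (8.0 kcal/mol).

C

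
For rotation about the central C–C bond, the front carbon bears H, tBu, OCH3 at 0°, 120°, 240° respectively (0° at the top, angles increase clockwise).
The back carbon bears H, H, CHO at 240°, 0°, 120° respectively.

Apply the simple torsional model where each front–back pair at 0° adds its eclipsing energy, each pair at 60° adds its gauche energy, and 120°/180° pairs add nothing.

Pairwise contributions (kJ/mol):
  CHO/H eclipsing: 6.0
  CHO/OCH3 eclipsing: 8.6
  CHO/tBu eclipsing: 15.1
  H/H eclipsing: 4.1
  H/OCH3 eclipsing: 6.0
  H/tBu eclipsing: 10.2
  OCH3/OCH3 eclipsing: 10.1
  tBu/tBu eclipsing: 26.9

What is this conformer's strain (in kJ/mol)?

This conformer is eclipsed. H at 0° is eclipsed with H at 0° (4.1); tBu at 120° is eclipsed with CHO at 120° (15.1); OCH3 at 240° is eclipsed with H at 240° (6.0). Total 25.2 kJ/mol.

25.2 kJ/mol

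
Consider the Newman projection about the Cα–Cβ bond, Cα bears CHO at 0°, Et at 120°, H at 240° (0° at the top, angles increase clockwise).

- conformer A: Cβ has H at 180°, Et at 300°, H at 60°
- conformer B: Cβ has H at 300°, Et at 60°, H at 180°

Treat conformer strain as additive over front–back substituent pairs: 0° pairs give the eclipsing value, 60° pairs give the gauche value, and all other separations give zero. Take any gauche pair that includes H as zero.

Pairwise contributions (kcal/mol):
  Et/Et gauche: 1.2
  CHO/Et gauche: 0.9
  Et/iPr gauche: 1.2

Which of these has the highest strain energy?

A is staggered. CHO at 0° is gauche with Et at 300° (0.9). Total 0.9 kcal/mol.
B is staggered. CHO at 0° is gauche with Et at 60° (0.9); Et at 120° is gauche with Et at 60° (1.2). Total 2.1 kcal/mol.
B has the highest total (2.1 kcal/mol).

B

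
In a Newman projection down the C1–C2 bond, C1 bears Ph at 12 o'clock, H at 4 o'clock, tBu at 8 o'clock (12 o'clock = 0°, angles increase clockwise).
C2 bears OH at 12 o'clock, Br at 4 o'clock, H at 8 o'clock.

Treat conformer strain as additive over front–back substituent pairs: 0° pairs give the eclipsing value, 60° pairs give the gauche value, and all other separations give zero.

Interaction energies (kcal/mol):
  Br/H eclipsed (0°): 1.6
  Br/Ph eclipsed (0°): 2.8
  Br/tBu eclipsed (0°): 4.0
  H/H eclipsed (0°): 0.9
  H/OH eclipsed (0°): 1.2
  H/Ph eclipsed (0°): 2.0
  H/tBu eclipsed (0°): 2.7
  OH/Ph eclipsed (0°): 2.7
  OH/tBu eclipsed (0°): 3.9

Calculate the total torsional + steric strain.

This conformer is eclipsed. Ph at 0° is eclipsed with OH at 0° (2.7); H at 120° is eclipsed with Br at 120° (1.6); tBu at 240° is eclipsed with H at 240° (2.7). Total 7.0 kcal/mol.

7.0 kcal/mol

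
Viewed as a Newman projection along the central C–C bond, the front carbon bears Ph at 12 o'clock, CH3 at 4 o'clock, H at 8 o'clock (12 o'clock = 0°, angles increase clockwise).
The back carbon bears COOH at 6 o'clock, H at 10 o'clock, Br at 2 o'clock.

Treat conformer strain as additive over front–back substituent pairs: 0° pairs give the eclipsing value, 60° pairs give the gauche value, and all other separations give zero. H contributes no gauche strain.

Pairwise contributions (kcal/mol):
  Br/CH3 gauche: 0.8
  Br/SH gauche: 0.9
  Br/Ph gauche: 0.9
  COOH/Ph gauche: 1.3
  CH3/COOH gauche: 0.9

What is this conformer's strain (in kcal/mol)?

2.6 kcal/mol

This conformer is staggered. Ph at 0° is gauche with Br at 60° (0.9); CH3 at 120° is gauche with COOH at 180° (0.9); CH3 at 120° is gauche with Br at 60° (0.8). Total 2.6 kcal/mol.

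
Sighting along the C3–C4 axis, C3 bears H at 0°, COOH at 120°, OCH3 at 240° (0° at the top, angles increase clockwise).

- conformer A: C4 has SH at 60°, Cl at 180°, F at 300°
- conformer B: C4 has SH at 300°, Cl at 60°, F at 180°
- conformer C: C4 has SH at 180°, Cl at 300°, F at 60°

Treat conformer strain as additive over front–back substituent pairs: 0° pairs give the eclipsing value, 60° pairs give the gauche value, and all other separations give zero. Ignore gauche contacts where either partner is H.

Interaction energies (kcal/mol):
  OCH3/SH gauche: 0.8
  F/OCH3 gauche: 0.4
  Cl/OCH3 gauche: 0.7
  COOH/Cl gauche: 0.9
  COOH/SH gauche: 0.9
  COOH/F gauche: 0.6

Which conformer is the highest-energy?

A (staggered): COOH(120°)/SH(60°) gauche 0.9; COOH(120°)/Cl(180°) gauche 0.9; OCH3(240°)/Cl(180°) gauche 0.7; OCH3(240°)/F(300°) gauche 0.4 → 2.9 kcal/mol.
B (staggered): COOH(120°)/Cl(60°) gauche 0.9; COOH(120°)/F(180°) gauche 0.6; OCH3(240°)/SH(300°) gauche 0.8; OCH3(240°)/F(180°) gauche 0.4 → 2.7 kcal/mol.
C (staggered): COOH(120°)/SH(180°) gauche 0.9; COOH(120°)/F(60°) gauche 0.6; OCH3(240°)/SH(180°) gauche 0.8; OCH3(240°)/Cl(300°) gauche 0.7 → 3.0 kcal/mol.
C has the highest total (3.0 kcal/mol).

C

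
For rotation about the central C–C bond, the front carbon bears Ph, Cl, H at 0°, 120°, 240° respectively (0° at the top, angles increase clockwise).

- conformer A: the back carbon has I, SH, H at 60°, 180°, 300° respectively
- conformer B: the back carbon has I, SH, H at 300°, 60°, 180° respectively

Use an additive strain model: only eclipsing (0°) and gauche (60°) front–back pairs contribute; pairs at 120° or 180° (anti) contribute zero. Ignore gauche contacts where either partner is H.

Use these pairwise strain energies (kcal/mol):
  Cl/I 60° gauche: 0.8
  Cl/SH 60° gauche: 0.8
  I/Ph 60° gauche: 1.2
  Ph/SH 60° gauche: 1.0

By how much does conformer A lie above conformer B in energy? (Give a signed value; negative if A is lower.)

A (staggered): Ph–I gauche, Cl–I gauche, Cl–SH gauche; 1.2 + 0.8 + 0.8 = 2.8 kcal/mol.
B (staggered): Ph–I gauche, Ph–SH gauche, Cl–SH gauche; 1.2 + 1.0 + 0.8 = 3.0 kcal/mol.
E(A) − E(B) = 2.8 − 3.0 = -0.2 kcal/mol.

-0.2 kcal/mol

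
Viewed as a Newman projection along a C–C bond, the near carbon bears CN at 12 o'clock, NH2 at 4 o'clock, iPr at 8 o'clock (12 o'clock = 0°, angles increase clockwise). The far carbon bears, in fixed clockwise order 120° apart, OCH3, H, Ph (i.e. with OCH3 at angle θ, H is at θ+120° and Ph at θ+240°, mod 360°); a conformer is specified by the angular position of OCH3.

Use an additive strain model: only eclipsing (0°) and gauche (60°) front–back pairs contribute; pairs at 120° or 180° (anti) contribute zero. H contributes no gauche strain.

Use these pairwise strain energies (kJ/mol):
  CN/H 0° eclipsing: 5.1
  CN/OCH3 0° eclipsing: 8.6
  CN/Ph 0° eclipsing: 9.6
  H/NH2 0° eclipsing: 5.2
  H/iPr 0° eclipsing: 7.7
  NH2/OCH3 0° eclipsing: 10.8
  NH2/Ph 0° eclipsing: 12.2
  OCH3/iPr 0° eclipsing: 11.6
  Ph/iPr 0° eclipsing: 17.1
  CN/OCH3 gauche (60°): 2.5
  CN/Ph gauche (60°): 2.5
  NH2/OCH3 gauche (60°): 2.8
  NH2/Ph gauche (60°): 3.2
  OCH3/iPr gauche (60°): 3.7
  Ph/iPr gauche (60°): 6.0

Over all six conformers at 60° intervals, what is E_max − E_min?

OCH3 at 0° is eclipsed. CN at 0° is eclipsed with OCH3 at 0° (8.6); NH2 at 120° is eclipsed with H at 120° (5.2); iPr at 240° is eclipsed with Ph at 240° (17.1). Total 30.9 kJ/mol.
OCH3 at 60° is staggered. CN at 0° is gauche with OCH3 at 60° (2.5); CN at 0° is gauche with Ph at 300° (2.5); NH2 at 120° is gauche with OCH3 at 60° (2.8); iPr at 240° is gauche with Ph at 300° (6.0). Total 13.8 kJ/mol.
OCH3 at 120° is eclipsed. CN at 0° is eclipsed with Ph at 0° (9.6); NH2 at 120° is eclipsed with OCH3 at 120° (10.8); iPr at 240° is eclipsed with H at 240° (7.7). Total 28.1 kJ/mol.
OCH3 at 180° is staggered. CN at 0° is gauche with Ph at 60° (2.5); NH2 at 120° is gauche with OCH3 at 180° (2.8); NH2 at 120° is gauche with Ph at 60° (3.2); iPr at 240° is gauche with OCH3 at 180° (3.7). Total 12.2 kJ/mol.
OCH3 at 240° is eclipsed. CN at 0° is eclipsed with H at 0° (5.1); NH2 at 120° is eclipsed with Ph at 120° (12.2); iPr at 240° is eclipsed with OCH3 at 240° (11.6). Total 28.9 kJ/mol.
OCH3 at 300° is staggered. CN at 0° is gauche with OCH3 at 300° (2.5); NH2 at 120° is gauche with Ph at 180° (3.2); iPr at 240° is gauche with OCH3 at 300° (3.7); iPr at 240° is gauche with Ph at 180° (6.0). Total 15.4 kJ/mol.
Max at 0° (30.9 kJ/mol), min at 180° (12.2 kJ/mol); barrier = 18.7 kJ/mol.

18.7 kJ/mol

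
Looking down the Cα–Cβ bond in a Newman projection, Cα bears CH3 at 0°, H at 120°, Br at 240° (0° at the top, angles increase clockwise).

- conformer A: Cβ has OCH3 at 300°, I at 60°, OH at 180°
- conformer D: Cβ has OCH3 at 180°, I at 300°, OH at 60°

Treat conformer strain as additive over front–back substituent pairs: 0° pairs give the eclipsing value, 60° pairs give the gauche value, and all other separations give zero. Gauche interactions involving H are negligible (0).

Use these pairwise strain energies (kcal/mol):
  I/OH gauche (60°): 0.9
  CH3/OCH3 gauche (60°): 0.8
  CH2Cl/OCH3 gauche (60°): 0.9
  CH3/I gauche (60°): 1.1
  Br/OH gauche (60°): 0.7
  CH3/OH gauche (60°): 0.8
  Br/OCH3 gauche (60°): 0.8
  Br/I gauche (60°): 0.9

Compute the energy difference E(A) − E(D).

-0.2 kcal/mol

A (staggered): CH3(0°)/OCH3(300°) gauche 0.8; CH3(0°)/I(60°) gauche 1.1; Br(240°)/OCH3(300°) gauche 0.8; Br(240°)/OH(180°) gauche 0.7 → 3.4 kcal/mol.
D (staggered): CH3(0°)/I(300°) gauche 1.1; CH3(0°)/OH(60°) gauche 0.8; Br(240°)/OCH3(180°) gauche 0.8; Br(240°)/I(300°) gauche 0.9 → 3.6 kcal/mol.
E(A) − E(D) = 3.4 − 3.6 = -0.2 kcal/mol.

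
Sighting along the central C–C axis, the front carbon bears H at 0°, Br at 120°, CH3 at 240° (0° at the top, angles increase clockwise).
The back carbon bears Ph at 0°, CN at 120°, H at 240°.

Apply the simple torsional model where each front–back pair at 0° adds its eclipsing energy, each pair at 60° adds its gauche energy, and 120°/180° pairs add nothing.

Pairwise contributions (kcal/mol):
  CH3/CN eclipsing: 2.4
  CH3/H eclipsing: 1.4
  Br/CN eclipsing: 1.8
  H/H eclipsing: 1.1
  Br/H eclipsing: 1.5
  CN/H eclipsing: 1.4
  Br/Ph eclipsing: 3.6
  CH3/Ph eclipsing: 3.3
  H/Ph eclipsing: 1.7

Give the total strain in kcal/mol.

This conformer (eclipsed): H(0°)/Ph(0°) eclipsed 1.7; Br(120°)/CN(120°) eclipsed 1.8; CH3(240°)/H(240°) eclipsed 1.4 → 4.9 kcal/mol.

4.9 kcal/mol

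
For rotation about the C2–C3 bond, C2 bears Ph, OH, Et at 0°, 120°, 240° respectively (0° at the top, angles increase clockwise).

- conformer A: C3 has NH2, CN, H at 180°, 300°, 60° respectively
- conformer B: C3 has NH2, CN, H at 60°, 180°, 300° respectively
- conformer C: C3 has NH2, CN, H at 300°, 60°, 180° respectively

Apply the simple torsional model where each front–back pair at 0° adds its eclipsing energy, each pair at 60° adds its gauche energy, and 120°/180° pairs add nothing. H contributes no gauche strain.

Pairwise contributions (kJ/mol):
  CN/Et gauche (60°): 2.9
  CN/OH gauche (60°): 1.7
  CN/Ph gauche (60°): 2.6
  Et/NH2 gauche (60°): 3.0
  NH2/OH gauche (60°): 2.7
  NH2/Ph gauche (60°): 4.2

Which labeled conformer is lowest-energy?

A is staggered. Ph at 0° is gauche with CN at 300° (2.6); OH at 120° is gauche with NH2 at 180° (2.7); Et at 240° is gauche with NH2 at 180° (3.0); Et at 240° is gauche with CN at 300° (2.9). Total 11.2 kJ/mol.
B is staggered. Ph at 0° is gauche with NH2 at 60° (4.2); OH at 120° is gauche with NH2 at 60° (2.7); OH at 120° is gauche with CN at 180° (1.7); Et at 240° is gauche with CN at 180° (2.9). Total 11.5 kJ/mol.
C is staggered. Ph at 0° is gauche with NH2 at 300° (4.2); Ph at 0° is gauche with CN at 60° (2.6); OH at 120° is gauche with CN at 60° (1.7); Et at 240° is gauche with NH2 at 300° (3.0). Total 11.5 kJ/mol.
A has the lowest total (11.2 kJ/mol).

A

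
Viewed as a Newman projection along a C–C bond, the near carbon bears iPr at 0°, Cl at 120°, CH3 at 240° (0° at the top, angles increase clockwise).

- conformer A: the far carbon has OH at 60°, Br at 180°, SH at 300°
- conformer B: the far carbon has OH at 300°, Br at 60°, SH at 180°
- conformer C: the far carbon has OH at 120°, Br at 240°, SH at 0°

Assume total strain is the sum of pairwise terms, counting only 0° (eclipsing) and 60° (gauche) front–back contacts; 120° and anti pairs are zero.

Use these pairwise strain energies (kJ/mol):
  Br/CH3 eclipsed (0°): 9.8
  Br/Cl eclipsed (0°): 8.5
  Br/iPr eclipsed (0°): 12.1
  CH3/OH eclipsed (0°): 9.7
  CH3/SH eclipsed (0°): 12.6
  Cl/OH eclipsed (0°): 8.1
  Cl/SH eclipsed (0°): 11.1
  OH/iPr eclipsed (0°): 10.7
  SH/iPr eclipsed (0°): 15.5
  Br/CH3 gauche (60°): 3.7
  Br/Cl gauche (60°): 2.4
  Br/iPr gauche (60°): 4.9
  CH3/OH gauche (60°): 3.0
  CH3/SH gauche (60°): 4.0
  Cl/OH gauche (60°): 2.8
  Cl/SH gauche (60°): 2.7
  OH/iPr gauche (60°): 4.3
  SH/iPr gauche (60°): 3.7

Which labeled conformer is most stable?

A (staggered): iPr(0°)/OH(60°) gauche 4.3; iPr(0°)/SH(300°) gauche 3.7; Cl(120°)/OH(60°) gauche 2.8; Cl(120°)/Br(180°) gauche 2.4; CH3(240°)/Br(180°) gauche 3.7; CH3(240°)/SH(300°) gauche 4.0 → 20.9 kJ/mol.
B (staggered): iPr(0°)/OH(300°) gauche 4.3; iPr(0°)/Br(60°) gauche 4.9; Cl(120°)/Br(60°) gauche 2.4; Cl(120°)/SH(180°) gauche 2.7; CH3(240°)/OH(300°) gauche 3.0; CH3(240°)/SH(180°) gauche 4.0 → 21.3 kJ/mol.
C (eclipsed): iPr(0°)/SH(0°) eclipsed 15.5; Cl(120°)/OH(120°) eclipsed 8.1; CH3(240°)/Br(240°) eclipsed 9.8 → 33.4 kJ/mol.
A has the lowest total (20.9 kJ/mol).

A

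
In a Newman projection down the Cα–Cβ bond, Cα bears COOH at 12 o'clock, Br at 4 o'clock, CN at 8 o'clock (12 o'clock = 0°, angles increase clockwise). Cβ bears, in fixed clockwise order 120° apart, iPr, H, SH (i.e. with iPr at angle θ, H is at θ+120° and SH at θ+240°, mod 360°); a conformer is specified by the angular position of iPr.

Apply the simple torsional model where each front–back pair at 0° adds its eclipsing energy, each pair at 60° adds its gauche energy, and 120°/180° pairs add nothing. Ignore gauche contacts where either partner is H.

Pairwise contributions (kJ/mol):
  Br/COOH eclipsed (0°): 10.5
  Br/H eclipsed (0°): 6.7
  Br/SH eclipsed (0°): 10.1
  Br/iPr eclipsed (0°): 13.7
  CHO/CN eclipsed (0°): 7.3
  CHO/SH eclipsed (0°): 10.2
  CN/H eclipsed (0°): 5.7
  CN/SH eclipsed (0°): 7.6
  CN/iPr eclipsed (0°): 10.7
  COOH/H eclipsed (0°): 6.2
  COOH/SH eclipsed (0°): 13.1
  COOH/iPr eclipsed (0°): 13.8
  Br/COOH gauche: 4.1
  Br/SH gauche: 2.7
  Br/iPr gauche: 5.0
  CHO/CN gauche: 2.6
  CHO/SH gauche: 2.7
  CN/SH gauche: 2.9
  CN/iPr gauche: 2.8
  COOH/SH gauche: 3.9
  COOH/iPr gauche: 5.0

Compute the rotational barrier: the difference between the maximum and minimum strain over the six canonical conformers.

19.1 kJ/mol

iPr at 0° is eclipsed. COOH at 0° is eclipsed with iPr at 0° (13.8); Br at 120° is eclipsed with H at 120° (6.7); CN at 240° is eclipsed with SH at 240° (7.6). Total 28.1 kJ/mol.
iPr at 60° is staggered. COOH at 0° is gauche with iPr at 60° (5.0); COOH at 0° is gauche with SH at 300° (3.9); Br at 120° is gauche with iPr at 60° (5.0); CN at 240° is gauche with SH at 300° (2.9). Total 16.8 kJ/mol.
iPr at 120° is eclipsed. COOH at 0° is eclipsed with SH at 0° (13.1); Br at 120° is eclipsed with iPr at 120° (13.7); CN at 240° is eclipsed with H at 240° (5.7). Total 32.5 kJ/mol.
iPr at 180° is staggered. COOH at 0° is gauche with SH at 60° (3.9); Br at 120° is gauche with iPr at 180° (5.0); Br at 120° is gauche with SH at 60° (2.7); CN at 240° is gauche with iPr at 180° (2.8). Total 14.4 kJ/mol.
iPr at 240° is eclipsed. COOH at 0° is eclipsed with H at 0° (6.2); Br at 120° is eclipsed with SH at 120° (10.1); CN at 240° is eclipsed with iPr at 240° (10.7). Total 27.0 kJ/mol.
iPr at 300° is staggered. COOH at 0° is gauche with iPr at 300° (5.0); Br at 120° is gauche with SH at 180° (2.7); CN at 240° is gauche with iPr at 300° (2.8); CN at 240° is gauche with SH at 180° (2.9). Total 13.4 kJ/mol.
Max at 120° (32.5 kJ/mol), min at 300° (13.4 kJ/mol); barrier = 19.1 kJ/mol.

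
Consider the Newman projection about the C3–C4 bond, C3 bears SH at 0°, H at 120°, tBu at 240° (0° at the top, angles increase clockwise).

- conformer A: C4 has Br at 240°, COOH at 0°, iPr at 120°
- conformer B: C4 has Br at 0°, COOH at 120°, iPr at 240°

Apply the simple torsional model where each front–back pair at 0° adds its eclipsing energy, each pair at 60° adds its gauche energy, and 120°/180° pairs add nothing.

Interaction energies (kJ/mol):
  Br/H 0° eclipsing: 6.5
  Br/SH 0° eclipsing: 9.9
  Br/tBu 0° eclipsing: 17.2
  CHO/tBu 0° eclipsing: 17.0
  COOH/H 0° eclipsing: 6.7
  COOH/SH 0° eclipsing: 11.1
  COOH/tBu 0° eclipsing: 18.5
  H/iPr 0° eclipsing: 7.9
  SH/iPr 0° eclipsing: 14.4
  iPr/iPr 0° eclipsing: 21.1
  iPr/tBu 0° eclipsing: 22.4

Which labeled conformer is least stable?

B

A is eclipsed. SH at 0° is eclipsed with COOH at 0° (11.1); H at 120° is eclipsed with iPr at 120° (7.9); tBu at 240° is eclipsed with Br at 240° (17.2). Total 36.2 kJ/mol.
B is eclipsed. SH at 0° is eclipsed with Br at 0° (9.9); H at 120° is eclipsed with COOH at 120° (6.7); tBu at 240° is eclipsed with iPr at 240° (22.4). Total 39.0 kJ/mol.
B has the highest total (39.0 kJ/mol).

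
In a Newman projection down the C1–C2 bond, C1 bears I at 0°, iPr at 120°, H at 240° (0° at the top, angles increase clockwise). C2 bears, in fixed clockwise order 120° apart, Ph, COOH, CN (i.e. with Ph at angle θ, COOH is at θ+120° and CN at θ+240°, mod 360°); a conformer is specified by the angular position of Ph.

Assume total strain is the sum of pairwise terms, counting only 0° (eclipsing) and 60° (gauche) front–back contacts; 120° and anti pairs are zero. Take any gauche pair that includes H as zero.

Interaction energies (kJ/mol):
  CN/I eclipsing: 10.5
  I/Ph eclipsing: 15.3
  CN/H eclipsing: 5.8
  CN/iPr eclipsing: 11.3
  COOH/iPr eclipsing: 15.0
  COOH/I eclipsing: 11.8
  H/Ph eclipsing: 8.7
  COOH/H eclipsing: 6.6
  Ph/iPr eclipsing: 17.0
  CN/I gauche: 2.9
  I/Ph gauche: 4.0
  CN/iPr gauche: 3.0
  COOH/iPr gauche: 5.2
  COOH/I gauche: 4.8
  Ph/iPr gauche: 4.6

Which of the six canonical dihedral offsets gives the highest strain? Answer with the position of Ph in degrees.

Ph at 0° (eclipsed): I–Ph eclipsed, iPr–COOH eclipsed, H–CN eclipsed; 15.3 + 15.0 + 5.8 = 36.1 kJ/mol.
Ph at 60° (staggered): I–Ph gauche, I–CN gauche, iPr–Ph gauche, iPr–COOH gauche; 4.0 + 2.9 + 4.6 + 5.2 = 16.7 kJ/mol.
Ph at 120° (eclipsed): I–CN eclipsed, iPr–Ph eclipsed, H–COOH eclipsed; 10.5 + 17.0 + 6.6 = 34.1 kJ/mol.
Ph at 180° (staggered): I–COOH gauche, I–CN gauche, iPr–Ph gauche, iPr–CN gauche; 4.8 + 2.9 + 4.6 + 3.0 = 15.3 kJ/mol.
Ph at 240° (eclipsed): I–COOH eclipsed, iPr–CN eclipsed, H–Ph eclipsed; 11.8 + 11.3 + 8.7 = 31.8 kJ/mol.
Ph at 300° (staggered): I–Ph gauche, I–COOH gauche, iPr–COOH gauche, iPr–CN gauche; 4.0 + 4.8 + 5.2 + 3.0 = 17.0 kJ/mol.
The maximum (36.1 kJ/mol) occurs with Ph at 0°.

0°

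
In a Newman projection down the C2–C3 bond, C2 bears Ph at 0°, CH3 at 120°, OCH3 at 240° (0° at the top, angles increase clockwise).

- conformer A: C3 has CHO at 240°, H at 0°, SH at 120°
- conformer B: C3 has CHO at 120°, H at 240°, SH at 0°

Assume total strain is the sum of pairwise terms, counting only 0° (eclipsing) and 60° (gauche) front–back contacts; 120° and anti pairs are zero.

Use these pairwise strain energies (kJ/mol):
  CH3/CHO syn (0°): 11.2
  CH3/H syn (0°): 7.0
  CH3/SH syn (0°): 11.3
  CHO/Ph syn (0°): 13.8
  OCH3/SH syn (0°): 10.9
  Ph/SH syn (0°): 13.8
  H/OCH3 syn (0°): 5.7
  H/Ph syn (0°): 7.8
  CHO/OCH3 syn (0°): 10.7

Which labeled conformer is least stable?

B

A (eclipsed): Ph(0°)/H(0°) eclipsed 7.8; CH3(120°)/SH(120°) eclipsed 11.3; OCH3(240°)/CHO(240°) eclipsed 10.7 → 29.8 kJ/mol.
B (eclipsed): Ph(0°)/SH(0°) eclipsed 13.8; CH3(120°)/CHO(120°) eclipsed 11.2; OCH3(240°)/H(240°) eclipsed 5.7 → 30.7 kJ/mol.
B has the highest total (30.7 kJ/mol).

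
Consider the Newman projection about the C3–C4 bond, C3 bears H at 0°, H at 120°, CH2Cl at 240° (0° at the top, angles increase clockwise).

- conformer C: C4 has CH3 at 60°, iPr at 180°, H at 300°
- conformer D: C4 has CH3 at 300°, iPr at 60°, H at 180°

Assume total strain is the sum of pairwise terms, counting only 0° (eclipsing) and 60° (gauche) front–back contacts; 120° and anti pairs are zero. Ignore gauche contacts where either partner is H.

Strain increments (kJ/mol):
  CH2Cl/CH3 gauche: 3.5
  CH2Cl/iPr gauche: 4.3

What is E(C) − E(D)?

+0.8 kJ/mol

C (staggered): CH2Cl(240°)/iPr(180°) gauche 4.3 → 4.3 kJ/mol.
D (staggered): CH2Cl(240°)/CH3(300°) gauche 3.5 → 3.5 kJ/mol.
E(C) − E(D) = 4.3 − 3.5 = +0.8 kJ/mol.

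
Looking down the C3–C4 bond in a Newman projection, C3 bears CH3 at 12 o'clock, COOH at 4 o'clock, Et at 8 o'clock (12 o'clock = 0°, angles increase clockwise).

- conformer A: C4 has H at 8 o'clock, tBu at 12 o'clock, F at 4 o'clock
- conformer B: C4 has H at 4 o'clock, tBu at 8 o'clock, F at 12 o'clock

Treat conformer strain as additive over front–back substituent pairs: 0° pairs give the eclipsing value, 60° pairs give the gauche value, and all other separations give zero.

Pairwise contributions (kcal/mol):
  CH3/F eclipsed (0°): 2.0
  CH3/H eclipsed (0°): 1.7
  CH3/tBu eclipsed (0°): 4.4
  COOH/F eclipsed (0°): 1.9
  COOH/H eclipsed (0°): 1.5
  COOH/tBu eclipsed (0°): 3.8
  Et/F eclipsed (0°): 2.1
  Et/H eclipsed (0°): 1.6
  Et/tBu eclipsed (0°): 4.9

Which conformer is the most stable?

A

A (eclipsed): CH3–tBu eclipsed, COOH–F eclipsed, Et–H eclipsed; 4.4 + 1.9 + 1.6 = 7.9 kcal/mol.
B (eclipsed): CH3–F eclipsed, COOH–H eclipsed, Et–tBu eclipsed; 2.0 + 1.5 + 4.9 = 8.4 kcal/mol.
A has the lowest total (7.9 kcal/mol).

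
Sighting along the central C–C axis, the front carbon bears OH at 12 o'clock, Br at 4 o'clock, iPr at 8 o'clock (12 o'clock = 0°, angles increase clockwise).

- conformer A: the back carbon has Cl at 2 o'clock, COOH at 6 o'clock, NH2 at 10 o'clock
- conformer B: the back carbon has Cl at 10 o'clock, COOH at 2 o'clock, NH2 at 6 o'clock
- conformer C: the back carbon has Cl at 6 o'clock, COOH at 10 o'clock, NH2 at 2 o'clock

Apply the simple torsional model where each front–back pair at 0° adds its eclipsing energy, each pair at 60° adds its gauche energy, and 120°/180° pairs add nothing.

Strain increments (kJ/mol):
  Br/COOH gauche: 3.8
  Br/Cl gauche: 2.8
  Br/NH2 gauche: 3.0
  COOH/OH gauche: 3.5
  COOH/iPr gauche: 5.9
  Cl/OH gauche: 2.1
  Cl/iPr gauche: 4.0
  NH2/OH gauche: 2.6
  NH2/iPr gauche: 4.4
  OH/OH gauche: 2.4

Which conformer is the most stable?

B

A is staggered. OH at 0° is gauche with Cl at 60° (2.1); OH at 0° is gauche with NH2 at 300° (2.6); Br at 120° is gauche with Cl at 60° (2.8); Br at 120° is gauche with COOH at 180° (3.8); iPr at 240° is gauche with COOH at 180° (5.9); iPr at 240° is gauche with NH2 at 300° (4.4). Total 21.6 kJ/mol.
B is staggered. OH at 0° is gauche with Cl at 300° (2.1); OH at 0° is gauche with COOH at 60° (3.5); Br at 120° is gauche with COOH at 60° (3.8); Br at 120° is gauche with NH2 at 180° (3.0); iPr at 240° is gauche with Cl at 300° (4.0); iPr at 240° is gauche with NH2 at 180° (4.4). Total 20.8 kJ/mol.
C is staggered. OH at 0° is gauche with COOH at 300° (3.5); OH at 0° is gauche with NH2 at 60° (2.6); Br at 120° is gauche with Cl at 180° (2.8); Br at 120° is gauche with NH2 at 60° (3.0); iPr at 240° is gauche with Cl at 180° (4.0); iPr at 240° is gauche with COOH at 300° (5.9). Total 21.8 kJ/mol.
B has the lowest total (20.8 kJ/mol).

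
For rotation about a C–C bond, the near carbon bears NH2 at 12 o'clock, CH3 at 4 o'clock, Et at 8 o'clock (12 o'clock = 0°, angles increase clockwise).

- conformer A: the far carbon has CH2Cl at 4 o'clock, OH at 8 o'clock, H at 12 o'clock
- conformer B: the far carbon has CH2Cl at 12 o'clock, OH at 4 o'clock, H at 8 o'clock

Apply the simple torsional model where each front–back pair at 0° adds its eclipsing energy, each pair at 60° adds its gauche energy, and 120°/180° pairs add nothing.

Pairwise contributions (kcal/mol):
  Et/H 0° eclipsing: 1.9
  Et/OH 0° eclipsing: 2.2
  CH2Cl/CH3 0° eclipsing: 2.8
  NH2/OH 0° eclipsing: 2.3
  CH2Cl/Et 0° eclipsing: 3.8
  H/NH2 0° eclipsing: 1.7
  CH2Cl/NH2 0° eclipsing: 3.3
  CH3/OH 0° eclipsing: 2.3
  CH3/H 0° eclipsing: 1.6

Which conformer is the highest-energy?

A is eclipsed. NH2 at 0° is eclipsed with H at 0° (1.7); CH3 at 120° is eclipsed with CH2Cl at 120° (2.8); Et at 240° is eclipsed with OH at 240° (2.2). Total 6.7 kcal/mol.
B is eclipsed. NH2 at 0° is eclipsed with CH2Cl at 0° (3.3); CH3 at 120° is eclipsed with OH at 120° (2.3); Et at 240° is eclipsed with H at 240° (1.9). Total 7.5 kcal/mol.
B has the highest total (7.5 kcal/mol).

B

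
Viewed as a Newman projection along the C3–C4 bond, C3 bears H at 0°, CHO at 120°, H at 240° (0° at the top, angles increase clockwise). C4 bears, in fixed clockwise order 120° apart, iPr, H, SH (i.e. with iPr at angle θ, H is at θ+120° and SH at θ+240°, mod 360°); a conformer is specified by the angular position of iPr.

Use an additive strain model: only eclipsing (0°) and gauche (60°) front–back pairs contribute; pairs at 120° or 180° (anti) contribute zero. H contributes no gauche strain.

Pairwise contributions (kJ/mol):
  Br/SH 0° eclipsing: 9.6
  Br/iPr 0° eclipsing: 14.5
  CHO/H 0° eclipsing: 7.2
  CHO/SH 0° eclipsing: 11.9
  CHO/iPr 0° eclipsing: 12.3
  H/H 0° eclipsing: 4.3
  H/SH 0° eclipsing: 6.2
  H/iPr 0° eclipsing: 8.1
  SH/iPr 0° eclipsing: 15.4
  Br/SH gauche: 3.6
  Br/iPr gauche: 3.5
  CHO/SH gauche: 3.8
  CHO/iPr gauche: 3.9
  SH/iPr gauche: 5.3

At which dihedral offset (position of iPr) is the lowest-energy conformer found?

300°

iPr at 0° (eclipsed): H–iPr eclipsed, CHO–H eclipsed, H–SH eclipsed; 8.1 + 7.2 + 6.2 = 21.5 kJ/mol.
iPr at 60° (staggered): CHO–iPr gauche; 3.9 = 3.9 kJ/mol.
iPr at 120° (eclipsed): H–SH eclipsed, CHO–iPr eclipsed, H–H eclipsed; 6.2 + 12.3 + 4.3 = 22.8 kJ/mol.
iPr at 180° (staggered): CHO–iPr gauche, CHO–SH gauche; 3.9 + 3.8 = 7.7 kJ/mol.
iPr at 240° (eclipsed): H–H eclipsed, CHO–SH eclipsed, H–iPr eclipsed; 4.3 + 11.9 + 8.1 = 24.3 kJ/mol.
iPr at 300° (staggered): CHO–SH gauche; 3.8 = 3.8 kJ/mol.
The minimum (3.8 kJ/mol) occurs with iPr at 300°.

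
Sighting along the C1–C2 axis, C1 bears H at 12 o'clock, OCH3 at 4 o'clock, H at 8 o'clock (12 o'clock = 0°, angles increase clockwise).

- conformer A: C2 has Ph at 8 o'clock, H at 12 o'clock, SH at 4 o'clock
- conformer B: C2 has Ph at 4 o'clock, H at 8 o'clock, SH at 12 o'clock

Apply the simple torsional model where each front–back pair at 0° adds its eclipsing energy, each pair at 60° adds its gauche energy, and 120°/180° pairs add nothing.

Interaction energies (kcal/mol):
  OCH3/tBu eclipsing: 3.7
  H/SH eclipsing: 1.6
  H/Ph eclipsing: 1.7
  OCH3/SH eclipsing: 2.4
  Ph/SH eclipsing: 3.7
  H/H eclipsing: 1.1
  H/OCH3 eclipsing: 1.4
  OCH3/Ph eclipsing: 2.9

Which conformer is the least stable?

A (eclipsed): H–H eclipsed, OCH3–SH eclipsed, H–Ph eclipsed; 1.1 + 2.4 + 1.7 = 5.2 kcal/mol.
B (eclipsed): H–SH eclipsed, OCH3–Ph eclipsed, H–H eclipsed; 1.6 + 2.9 + 1.1 = 5.6 kcal/mol.
B has the highest total (5.6 kcal/mol).

B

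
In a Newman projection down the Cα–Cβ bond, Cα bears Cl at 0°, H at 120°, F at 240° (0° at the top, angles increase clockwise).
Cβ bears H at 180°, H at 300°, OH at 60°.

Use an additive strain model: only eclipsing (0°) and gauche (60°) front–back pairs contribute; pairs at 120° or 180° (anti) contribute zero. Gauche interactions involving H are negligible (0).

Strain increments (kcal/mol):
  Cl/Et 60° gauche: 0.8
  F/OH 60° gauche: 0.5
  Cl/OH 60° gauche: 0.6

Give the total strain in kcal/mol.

0.6 kcal/mol

This conformer (staggered): Cl(0°)/OH(60°) gauche 0.6 → 0.6 kcal/mol.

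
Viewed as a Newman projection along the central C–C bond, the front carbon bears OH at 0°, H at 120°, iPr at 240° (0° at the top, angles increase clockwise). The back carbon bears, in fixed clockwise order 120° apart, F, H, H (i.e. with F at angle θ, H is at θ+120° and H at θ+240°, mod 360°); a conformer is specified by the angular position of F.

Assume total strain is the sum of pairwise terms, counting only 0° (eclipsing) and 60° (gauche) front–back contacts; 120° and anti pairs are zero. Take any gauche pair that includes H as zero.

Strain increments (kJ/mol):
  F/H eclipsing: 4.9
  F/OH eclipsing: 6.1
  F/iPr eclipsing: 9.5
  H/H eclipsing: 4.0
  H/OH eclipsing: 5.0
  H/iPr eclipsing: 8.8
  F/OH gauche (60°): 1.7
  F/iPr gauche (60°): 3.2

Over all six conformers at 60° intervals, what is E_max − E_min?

17.2 kJ/mol

F at 0° (eclipsed): OH(0°)/F(0°) eclipsed 6.1; H(120°)/H(120°) eclipsed 4.0; iPr(240°)/H(240°) eclipsed 8.8 → 18.9 kJ/mol.
F at 60° (staggered): OH(0°)/F(60°) gauche 1.7 → 1.7 kJ/mol.
F at 120° (eclipsed): OH(0°)/H(0°) eclipsed 5.0; H(120°)/F(120°) eclipsed 4.9; iPr(240°)/H(240°) eclipsed 8.8 → 18.7 kJ/mol.
F at 180° (staggered): iPr(240°)/F(180°) gauche 3.2 → 3.2 kJ/mol.
F at 240° (eclipsed): OH(0°)/H(0°) eclipsed 5.0; H(120°)/H(120°) eclipsed 4.0; iPr(240°)/F(240°) eclipsed 9.5 → 18.5 kJ/mol.
F at 300° (staggered): OH(0°)/F(300°) gauche 1.7; iPr(240°)/F(300°) gauche 3.2 → 4.9 kJ/mol.
Max at 0° (18.9 kJ/mol), min at 60° (1.7 kJ/mol); barrier = 17.2 kJ/mol.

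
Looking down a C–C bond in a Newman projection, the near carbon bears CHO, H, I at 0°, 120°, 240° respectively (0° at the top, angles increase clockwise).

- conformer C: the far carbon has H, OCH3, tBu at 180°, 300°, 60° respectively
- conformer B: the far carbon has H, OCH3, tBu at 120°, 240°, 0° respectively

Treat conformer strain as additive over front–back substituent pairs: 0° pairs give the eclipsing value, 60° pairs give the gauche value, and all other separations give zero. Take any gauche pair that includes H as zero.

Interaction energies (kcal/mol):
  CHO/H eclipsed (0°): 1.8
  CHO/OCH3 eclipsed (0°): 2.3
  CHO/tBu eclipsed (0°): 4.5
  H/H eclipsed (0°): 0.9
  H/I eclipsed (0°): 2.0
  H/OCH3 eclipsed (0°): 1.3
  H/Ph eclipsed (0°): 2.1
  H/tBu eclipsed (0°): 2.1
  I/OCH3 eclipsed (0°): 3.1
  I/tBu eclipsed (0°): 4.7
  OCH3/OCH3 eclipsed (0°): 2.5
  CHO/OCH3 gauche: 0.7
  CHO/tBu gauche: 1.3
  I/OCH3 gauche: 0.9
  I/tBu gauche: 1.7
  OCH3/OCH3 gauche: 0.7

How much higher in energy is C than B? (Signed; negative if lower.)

-5.6 kcal/mol

C (staggered): CHO(0°)/OCH3(300°) gauche 0.7; CHO(0°)/tBu(60°) gauche 1.3; I(240°)/OCH3(300°) gauche 0.9 → 2.9 kcal/mol.
B (eclipsed): CHO(0°)/tBu(0°) eclipsed 4.5; H(120°)/H(120°) eclipsed 0.9; I(240°)/OCH3(240°) eclipsed 3.1 → 8.5 kcal/mol.
E(C) − E(B) = 2.9 − 8.5 = -5.6 kcal/mol.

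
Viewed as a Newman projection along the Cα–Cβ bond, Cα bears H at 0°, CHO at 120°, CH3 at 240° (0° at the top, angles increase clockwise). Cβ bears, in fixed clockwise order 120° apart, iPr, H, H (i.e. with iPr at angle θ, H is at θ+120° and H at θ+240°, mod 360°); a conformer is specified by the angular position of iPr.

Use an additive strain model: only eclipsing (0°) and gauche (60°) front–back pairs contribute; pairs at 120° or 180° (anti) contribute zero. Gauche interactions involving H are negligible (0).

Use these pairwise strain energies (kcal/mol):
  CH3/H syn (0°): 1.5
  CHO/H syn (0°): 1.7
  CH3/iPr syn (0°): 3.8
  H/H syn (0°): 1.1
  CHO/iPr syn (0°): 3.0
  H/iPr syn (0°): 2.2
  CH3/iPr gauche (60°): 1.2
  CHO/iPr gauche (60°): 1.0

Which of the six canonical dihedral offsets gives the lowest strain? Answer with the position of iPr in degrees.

iPr at 0° (eclipsed): H(0°)/iPr(0°) eclipsed 2.2; CHO(120°)/H(120°) eclipsed 1.7; CH3(240°)/H(240°) eclipsed 1.5 → 5.4 kcal/mol.
iPr at 60° (staggered): CHO(120°)/iPr(60°) gauche 1.0 → 1.0 kcal/mol.
iPr at 120° (eclipsed): H(0°)/H(0°) eclipsed 1.1; CHO(120°)/iPr(120°) eclipsed 3.0; CH3(240°)/H(240°) eclipsed 1.5 → 5.6 kcal/mol.
iPr at 180° (staggered): CHO(120°)/iPr(180°) gauche 1.0; CH3(240°)/iPr(180°) gauche 1.2 → 2.2 kcal/mol.
iPr at 240° (eclipsed): H(0°)/H(0°) eclipsed 1.1; CHO(120°)/H(120°) eclipsed 1.7; CH3(240°)/iPr(240°) eclipsed 3.8 → 6.6 kcal/mol.
iPr at 300° (staggered): CH3(240°)/iPr(300°) gauche 1.2 → 1.2 kcal/mol.
The minimum (1.0 kcal/mol) occurs with iPr at 60°.

60°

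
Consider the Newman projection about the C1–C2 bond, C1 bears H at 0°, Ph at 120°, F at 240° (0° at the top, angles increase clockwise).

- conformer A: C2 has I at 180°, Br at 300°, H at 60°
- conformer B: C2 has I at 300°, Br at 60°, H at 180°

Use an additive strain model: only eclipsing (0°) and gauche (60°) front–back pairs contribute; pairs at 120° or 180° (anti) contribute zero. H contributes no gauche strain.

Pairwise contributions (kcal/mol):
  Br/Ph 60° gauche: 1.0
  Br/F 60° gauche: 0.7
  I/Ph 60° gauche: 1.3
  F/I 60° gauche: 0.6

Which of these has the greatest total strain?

A

A (staggered): Ph(120°)/I(180°) gauche 1.3; F(240°)/I(180°) gauche 0.6; F(240°)/Br(300°) gauche 0.7 → 2.6 kcal/mol.
B (staggered): Ph(120°)/Br(60°) gauche 1.0; F(240°)/I(300°) gauche 0.6 → 1.6 kcal/mol.
A has the highest total (2.6 kcal/mol).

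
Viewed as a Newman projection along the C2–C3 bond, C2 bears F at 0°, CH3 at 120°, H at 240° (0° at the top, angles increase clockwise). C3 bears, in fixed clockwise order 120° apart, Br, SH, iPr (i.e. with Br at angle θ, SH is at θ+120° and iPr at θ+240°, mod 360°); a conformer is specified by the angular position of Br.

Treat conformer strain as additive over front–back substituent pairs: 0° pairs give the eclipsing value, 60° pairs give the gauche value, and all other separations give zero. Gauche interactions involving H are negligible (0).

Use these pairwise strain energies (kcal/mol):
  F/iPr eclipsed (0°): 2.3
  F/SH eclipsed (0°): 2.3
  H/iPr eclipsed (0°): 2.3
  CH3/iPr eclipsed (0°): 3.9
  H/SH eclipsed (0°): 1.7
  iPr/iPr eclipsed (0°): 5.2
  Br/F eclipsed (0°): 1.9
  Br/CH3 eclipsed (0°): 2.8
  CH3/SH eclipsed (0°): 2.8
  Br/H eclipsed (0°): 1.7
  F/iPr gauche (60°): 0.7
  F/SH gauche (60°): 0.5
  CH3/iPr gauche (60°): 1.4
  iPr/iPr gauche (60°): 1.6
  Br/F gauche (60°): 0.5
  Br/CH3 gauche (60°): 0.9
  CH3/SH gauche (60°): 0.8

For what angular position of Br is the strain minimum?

Br at 0° (eclipsed): F–Br eclipsed, CH3–SH eclipsed, H–iPr eclipsed; 1.9 + 2.8 + 2.3 = 7.0 kcal/mol.
Br at 60° (staggered): F–Br gauche, F–iPr gauche, CH3–Br gauche, CH3–SH gauche; 0.5 + 0.7 + 0.9 + 0.8 = 2.9 kcal/mol.
Br at 120° (eclipsed): F–iPr eclipsed, CH3–Br eclipsed, H–SH eclipsed; 2.3 + 2.8 + 1.7 = 6.8 kcal/mol.
Br at 180° (staggered): F–SH gauche, F–iPr gauche, CH3–Br gauche, CH3–iPr gauche; 0.5 + 0.7 + 0.9 + 1.4 = 3.5 kcal/mol.
Br at 240° (eclipsed): F–SH eclipsed, CH3–iPr eclipsed, H–Br eclipsed; 2.3 + 3.9 + 1.7 = 7.9 kcal/mol.
Br at 300° (staggered): F–Br gauche, F–SH gauche, CH3–SH gauche, CH3–iPr gauche; 0.5 + 0.5 + 0.8 + 1.4 = 3.2 kcal/mol.
The minimum (2.9 kcal/mol) occurs with Br at 60°.

60°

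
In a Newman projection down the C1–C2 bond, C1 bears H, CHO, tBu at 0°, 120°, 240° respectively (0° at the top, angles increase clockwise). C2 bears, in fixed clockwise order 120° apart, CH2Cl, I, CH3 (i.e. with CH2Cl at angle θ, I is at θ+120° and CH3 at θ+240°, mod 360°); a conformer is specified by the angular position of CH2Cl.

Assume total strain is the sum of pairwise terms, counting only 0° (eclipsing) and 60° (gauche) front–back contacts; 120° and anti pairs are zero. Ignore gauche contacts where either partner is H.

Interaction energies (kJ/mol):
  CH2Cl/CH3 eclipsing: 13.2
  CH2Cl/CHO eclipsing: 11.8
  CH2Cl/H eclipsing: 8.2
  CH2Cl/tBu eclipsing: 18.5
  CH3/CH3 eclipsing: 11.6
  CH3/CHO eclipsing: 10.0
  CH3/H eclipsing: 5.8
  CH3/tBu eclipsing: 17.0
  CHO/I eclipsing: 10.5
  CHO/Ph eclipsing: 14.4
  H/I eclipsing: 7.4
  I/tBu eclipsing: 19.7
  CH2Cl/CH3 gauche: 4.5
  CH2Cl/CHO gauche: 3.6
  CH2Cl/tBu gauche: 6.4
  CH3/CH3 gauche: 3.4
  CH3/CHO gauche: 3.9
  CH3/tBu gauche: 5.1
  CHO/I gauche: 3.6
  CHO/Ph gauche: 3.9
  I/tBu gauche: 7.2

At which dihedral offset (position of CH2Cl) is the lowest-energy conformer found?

CH2Cl at 0° is eclipsed. H at 0° is eclipsed with CH2Cl at 0° (8.2); CHO at 120° is eclipsed with I at 120° (10.5); tBu at 240° is eclipsed with CH3 at 240° (17.0). Total 35.7 kJ/mol.
CH2Cl at 60° is staggered. CHO at 120° is gauche with CH2Cl at 60° (3.6); CHO at 120° is gauche with I at 180° (3.6); tBu at 240° is gauche with I at 180° (7.2); tBu at 240° is gauche with CH3 at 300° (5.1). Total 19.5 kJ/mol.
CH2Cl at 120° is eclipsed. H at 0° is eclipsed with CH3 at 0° (5.8); CHO at 120° is eclipsed with CH2Cl at 120° (11.8); tBu at 240° is eclipsed with I at 240° (19.7). Total 37.3 kJ/mol.
CH2Cl at 180° is staggered. CHO at 120° is gauche with CH2Cl at 180° (3.6); CHO at 120° is gauche with CH3 at 60° (3.9); tBu at 240° is gauche with CH2Cl at 180° (6.4); tBu at 240° is gauche with I at 300° (7.2). Total 21.1 kJ/mol.
CH2Cl at 240° is eclipsed. H at 0° is eclipsed with I at 0° (7.4); CHO at 120° is eclipsed with CH3 at 120° (10.0); tBu at 240° is eclipsed with CH2Cl at 240° (18.5). Total 35.9 kJ/mol.
CH2Cl at 300° is staggered. CHO at 120° is gauche with I at 60° (3.6); CHO at 120° is gauche with CH3 at 180° (3.9); tBu at 240° is gauche with CH2Cl at 300° (6.4); tBu at 240° is gauche with CH3 at 180° (5.1). Total 19.0 kJ/mol.
The minimum (19.0 kJ/mol) occurs with CH2Cl at 300°.

300°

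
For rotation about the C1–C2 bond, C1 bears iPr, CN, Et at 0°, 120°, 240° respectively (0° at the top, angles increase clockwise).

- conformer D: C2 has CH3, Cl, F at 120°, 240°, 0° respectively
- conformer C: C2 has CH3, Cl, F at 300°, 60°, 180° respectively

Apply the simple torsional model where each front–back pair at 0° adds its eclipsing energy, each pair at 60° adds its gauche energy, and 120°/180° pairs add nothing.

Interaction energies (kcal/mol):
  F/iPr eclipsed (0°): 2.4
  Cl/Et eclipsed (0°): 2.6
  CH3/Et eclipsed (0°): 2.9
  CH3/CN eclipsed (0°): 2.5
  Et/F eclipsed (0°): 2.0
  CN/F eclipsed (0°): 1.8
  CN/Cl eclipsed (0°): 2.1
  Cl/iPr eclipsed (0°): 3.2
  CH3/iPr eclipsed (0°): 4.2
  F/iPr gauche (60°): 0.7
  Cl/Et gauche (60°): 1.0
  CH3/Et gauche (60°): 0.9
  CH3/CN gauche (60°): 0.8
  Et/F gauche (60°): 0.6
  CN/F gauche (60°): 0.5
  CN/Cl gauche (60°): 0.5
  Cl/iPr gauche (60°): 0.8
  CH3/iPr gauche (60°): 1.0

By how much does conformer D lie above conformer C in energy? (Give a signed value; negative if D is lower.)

+3.2 kcal/mol

D (eclipsed): iPr(0°)/F(0°) eclipsed 2.4; CN(120°)/CH3(120°) eclipsed 2.5; Et(240°)/Cl(240°) eclipsed 2.6 → 7.5 kcal/mol.
C (staggered): iPr(0°)/CH3(300°) gauche 1.0; iPr(0°)/Cl(60°) gauche 0.8; CN(120°)/Cl(60°) gauche 0.5; CN(120°)/F(180°) gauche 0.5; Et(240°)/CH3(300°) gauche 0.9; Et(240°)/F(180°) gauche 0.6 → 4.3 kcal/mol.
E(D) − E(C) = 7.5 − 4.3 = +3.2 kcal/mol.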